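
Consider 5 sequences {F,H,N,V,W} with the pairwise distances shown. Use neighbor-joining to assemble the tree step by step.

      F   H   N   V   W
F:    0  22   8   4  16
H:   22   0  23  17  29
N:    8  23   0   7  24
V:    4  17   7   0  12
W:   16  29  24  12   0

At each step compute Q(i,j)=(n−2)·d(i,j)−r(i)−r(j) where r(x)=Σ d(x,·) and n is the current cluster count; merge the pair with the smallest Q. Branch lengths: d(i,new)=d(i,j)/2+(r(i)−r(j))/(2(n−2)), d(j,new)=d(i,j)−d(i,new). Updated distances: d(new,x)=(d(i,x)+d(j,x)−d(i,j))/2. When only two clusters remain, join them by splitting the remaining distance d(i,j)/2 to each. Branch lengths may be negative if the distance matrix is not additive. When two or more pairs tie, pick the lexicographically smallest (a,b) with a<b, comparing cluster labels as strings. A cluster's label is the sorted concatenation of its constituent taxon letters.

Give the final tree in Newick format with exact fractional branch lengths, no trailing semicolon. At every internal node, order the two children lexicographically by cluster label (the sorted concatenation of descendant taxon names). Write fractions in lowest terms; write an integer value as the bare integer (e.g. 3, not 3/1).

((((F:2,N:6):17/8,H:131/8):5/8,V:-5/8):101/16,W:101/16)

iteration 1: select F,N (d=8, Q=-88); attach at lengths (2, 6); label the merged cluster FN
  updated: d(FN,H)=37/2, d(FN,V)=3/2, d(FN,W)=16
iteration 2: select FN,H (d=37/2, Q=-127/2); attach at lengths (17/8, 131/8); label the merged cluster FHN
  updated: d(FHN,V)=0, d(FHN,W)=53/4
iteration 3: select FHN,V (d=0, Q=-101/4); attach at lengths (5/8, -5/8); label the merged cluster FHNV
  updated: d(FHNV,W)=101/8
iteration 4: select FHNV,W (d=101/8); attach at lengths (101/16, 101/16); label the merged cluster FHNVW
final tree: ((((F:2,N:6):17/8,H:131/8):5/8,V:-5/8):101/16,W:101/16)
total length: 313/8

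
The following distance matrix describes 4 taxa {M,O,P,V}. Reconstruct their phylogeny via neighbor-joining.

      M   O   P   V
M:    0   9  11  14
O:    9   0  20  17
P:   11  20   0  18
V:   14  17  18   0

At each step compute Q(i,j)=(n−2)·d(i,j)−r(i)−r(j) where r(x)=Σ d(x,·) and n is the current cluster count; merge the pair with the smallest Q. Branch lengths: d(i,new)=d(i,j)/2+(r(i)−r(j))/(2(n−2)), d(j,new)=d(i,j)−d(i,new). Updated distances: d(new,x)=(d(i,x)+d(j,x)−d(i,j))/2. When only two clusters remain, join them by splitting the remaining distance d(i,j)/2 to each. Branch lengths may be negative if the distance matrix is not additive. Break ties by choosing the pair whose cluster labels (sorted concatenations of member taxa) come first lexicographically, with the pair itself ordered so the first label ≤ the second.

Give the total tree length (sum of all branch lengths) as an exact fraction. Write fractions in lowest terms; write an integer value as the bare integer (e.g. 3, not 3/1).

29

1. join M+O (d=9, Q=-62) ⇒ MO; edges |M|=3/2, |O|=15/2
  updated: d(MO,P)=11, d(MO,V)=11
2. join MO+P (d=11, Q=-40) ⇒ MOP; edges |MO|=2, |P|=9
  updated: d(MOP,V)=9
3. join MOP+V (d=9) ⇒ MOPV; edges |MOP|=9/2, |V|=9/2
final tree: (((M:3/2,O:15/2):2,P:9):9/2,V:9/2)
total length: 29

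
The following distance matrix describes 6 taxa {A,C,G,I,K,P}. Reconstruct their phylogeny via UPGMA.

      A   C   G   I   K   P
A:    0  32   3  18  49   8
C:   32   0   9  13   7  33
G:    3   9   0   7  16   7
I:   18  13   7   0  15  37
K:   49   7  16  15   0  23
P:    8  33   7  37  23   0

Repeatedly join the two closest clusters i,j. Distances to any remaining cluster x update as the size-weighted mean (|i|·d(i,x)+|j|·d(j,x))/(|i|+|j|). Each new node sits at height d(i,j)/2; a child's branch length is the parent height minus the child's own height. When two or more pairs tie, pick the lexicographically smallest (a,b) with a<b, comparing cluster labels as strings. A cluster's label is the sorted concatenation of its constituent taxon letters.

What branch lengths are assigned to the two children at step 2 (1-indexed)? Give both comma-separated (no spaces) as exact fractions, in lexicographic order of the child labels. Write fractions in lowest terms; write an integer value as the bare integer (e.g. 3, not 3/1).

iteration 1: select A,G (d=3); attach at lengths (3/2, 3/2); label the merged cluster AG
  updated: d(AG,C)=41/2, d(AG,I)=25/2, d(AG,K)=65/2, d(AG,P)=15/2
iteration 2: select C,K (d=7); attach at lengths (7/2, 7/2); label the merged cluster CK
  updated: d(AG,CK)=53/2, d(CK,I)=14, d(CK,P)=28
iteration 3: select AG,P (d=15/2); attach at lengths (9/4, 15/4); label the merged cluster AGP
  updated: d(AGP,CK)=27, d(AGP,I)=62/3
iteration 4: select CK,I (d=14); attach at lengths (7/2, 7); label the merged cluster CIK
  updated: d(AGP,CIK)=224/9
iteration 5: select AGP,CIK (d=224/9); attach at lengths (313/36, 49/9); label the merged cluster ACGIKP
final tree: (((A:3/2,G:3/2):9/4,P:15/4):313/36,((C:7/2,K:7/2):7/2,I:7):49/9)
total length: 1463/36

7/2,7/2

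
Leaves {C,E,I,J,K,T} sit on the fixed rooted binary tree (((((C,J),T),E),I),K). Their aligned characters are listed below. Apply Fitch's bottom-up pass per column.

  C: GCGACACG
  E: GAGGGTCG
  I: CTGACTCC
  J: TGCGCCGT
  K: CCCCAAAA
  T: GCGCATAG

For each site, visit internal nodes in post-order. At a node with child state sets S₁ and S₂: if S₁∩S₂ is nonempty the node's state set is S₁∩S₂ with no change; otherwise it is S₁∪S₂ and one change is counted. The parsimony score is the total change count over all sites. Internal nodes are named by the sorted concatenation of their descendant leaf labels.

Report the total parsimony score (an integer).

23

[col 0] CJ: children C:{G}, J:{T} ∪→ {G,T}; cost 1
[col 0] CJT: children CJ:{G,T}, T:{G} ∩→ {G}; cost 0
[col 0] CEJT: children CJT:{G}, E:{G} ∩→ {G}; cost 0
[col 0] CEIJT: children CEJT:{G}, I:{C} ∪→ {C,G}; cost 1
[col 0] CEIJKT: children CEIJT:{C,G}, K:{C} ∩→ {C}; cost 0
[col 1] CJ: children C:{C}, J:{G} ∪→ {C,G}; cost 1
[col 1] CJT: children CJ:{C,G}, T:{C} ∩→ {C}; cost 0
[col 1] CEJT: children CJT:{C}, E:{A} ∪→ {A,C}; cost 1
[col 1] CEIJT: children CEJT:{A,C}, I:{T} ∪→ {A,C,T}; cost 1
[col 1] CEIJKT: children CEIJT:{A,C,T}, K:{C} ∩→ {C}; cost 0
[col 2] CJ: children C:{G}, J:{C} ∪→ {C,G}; cost 1
[col 2] CJT: children CJ:{C,G}, T:{G} ∩→ {G}; cost 0
[col 2] CEJT: children CJT:{G}, E:{G} ∩→ {G}; cost 0
[col 2] CEIJT: children CEJT:{G}, I:{G} ∩→ {G}; cost 0
[col 2] CEIJKT: children CEIJT:{G}, K:{C} ∪→ {C,G}; cost 1
[col 3] CJ: children C:{A}, J:{G} ∪→ {A,G}; cost 1
[col 3] CJT: children CJ:{A,G}, T:{C} ∪→ {A,C,G}; cost 1
[col 3] CEJT: children CJT:{A,C,G}, E:{G} ∩→ {G}; cost 0
[col 3] CEIJT: children CEJT:{G}, I:{A} ∪→ {A,G}; cost 1
[col 3] CEIJKT: children CEIJT:{A,G}, K:{C} ∪→ {A,C,G}; cost 1
[col 4] CJ: children C:{C}, J:{C} ∩→ {C}; cost 0
[col 4] CJT: children CJ:{C}, T:{A} ∪→ {A,C}; cost 1
[col 4] CEJT: children CJT:{A,C}, E:{G} ∪→ {A,C,G}; cost 1
[col 4] CEIJT: children CEJT:{A,C,G}, I:{C} ∩→ {C}; cost 0
[col 4] CEIJKT: children CEIJT:{C}, K:{A} ∪→ {A,C}; cost 1
[col 5] CJ: children C:{A}, J:{C} ∪→ {A,C}; cost 1
[col 5] CJT: children CJ:{A,C}, T:{T} ∪→ {A,C,T}; cost 1
[col 5] CEJT: children CJT:{A,C,T}, E:{T} ∩→ {T}; cost 0
[col 5] CEIJT: children CEJT:{T}, I:{T} ∩→ {T}; cost 0
[col 5] CEIJKT: children CEIJT:{T}, K:{A} ∪→ {A,T}; cost 1
[col 6] CJ: children C:{C}, J:{G} ∪→ {C,G}; cost 1
[col 6] CJT: children CJ:{C,G}, T:{A} ∪→ {A,C,G}; cost 1
[col 6] CEJT: children CJT:{A,C,G}, E:{C} ∩→ {C}; cost 0
[col 6] CEIJT: children CEJT:{C}, I:{C} ∩→ {C}; cost 0
[col 6] CEIJKT: children CEIJT:{C}, K:{A} ∪→ {A,C}; cost 1
[col 7] CJ: children C:{G}, J:{T} ∪→ {G,T}; cost 1
[col 7] CJT: children CJ:{G,T}, T:{G} ∩→ {G}; cost 0
[col 7] CEJT: children CJT:{G}, E:{G} ∩→ {G}; cost 0
[col 7] CEIJT: children CEJT:{G}, I:{C} ∪→ {C,G}; cost 1
[col 7] CEIJKT: children CEIJT:{C,G}, K:{A} ∪→ {A,C,G}; cost 1
per-site changes: [2, 3, 2, 4, 3, 3, 3, 3]; total = 23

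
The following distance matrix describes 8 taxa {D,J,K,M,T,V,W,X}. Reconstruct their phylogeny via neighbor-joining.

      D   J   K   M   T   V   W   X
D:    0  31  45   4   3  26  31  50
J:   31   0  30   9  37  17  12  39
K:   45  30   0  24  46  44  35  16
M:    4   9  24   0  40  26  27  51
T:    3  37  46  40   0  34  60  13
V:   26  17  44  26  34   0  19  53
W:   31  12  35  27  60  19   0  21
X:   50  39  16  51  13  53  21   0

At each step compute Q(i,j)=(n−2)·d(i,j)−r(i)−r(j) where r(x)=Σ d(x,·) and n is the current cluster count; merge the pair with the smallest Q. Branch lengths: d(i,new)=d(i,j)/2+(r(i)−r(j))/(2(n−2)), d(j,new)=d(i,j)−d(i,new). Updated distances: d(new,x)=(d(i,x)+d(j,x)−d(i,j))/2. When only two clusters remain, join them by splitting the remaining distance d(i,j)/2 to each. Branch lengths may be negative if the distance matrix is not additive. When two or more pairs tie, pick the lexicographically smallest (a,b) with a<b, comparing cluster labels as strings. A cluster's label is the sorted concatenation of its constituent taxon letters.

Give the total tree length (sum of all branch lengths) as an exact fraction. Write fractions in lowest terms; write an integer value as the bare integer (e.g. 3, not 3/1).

step 1: merge (D,T) at d=3, Q=-405; branch lengths D→-25/12, T→61/12; new cluster DT
  updated: d(DT,J)=65/2, d(DT,K)=44, d(DT,M)=41/2, d(DT,V)=57/2, d(DT,W)=44, d(DT,X)=30
step 2: merge (K,X) at d=16, Q=-323; branch lengths K→63/10, X→97/10; new cluster KX
  updated: d(DT,KX)=29, d(J,KX)=53/2, d(KX,M)=59/2, d(KX,V)=81/2, d(KX,W)=20
step 3: merge (KX,W) at d=20, Q=-375/2; branch lengths KX→207/16, W→113/16; new cluster KWX
  updated: d(DT,KWX)=53/2, d(J,KWX)=37/4, d(KWX,M)=73/4, d(KWX,V)=79/4
step 4: merge (DT,M) at d=41/2, Q=-481/4; branch lengths DT→383/24, M→109/24; new cluster DMT
  updated: d(DMT,J)=21/2, d(DMT,KWX)=97/8, d(DMT,V)=17
step 5: merge (DMT,V) at d=17, Q=-475/8; branch lengths DMT→159/32, V→385/32; new cluster DMTV
  updated: d(DMTV,J)=21/4, d(DMTV,KWX)=119/16
step 6: merge (DMTV,J) at d=21/4, Q=-351/16; branch lengths DMTV→55/32, J→113/32; new cluster DJMTV
  updated: d(DJMTV,KWX)=183/32
step 7: merge (DJMTV,KWX) at d=183/32; branch lengths DJMTV→183/64, KWX→183/64; new cluster DJKMTVWX
final tree: (((((D:-25/12,T:61/12):383/24,M:109/24):159/32,V:385/32):55/32,J:113/32):183/64,((K:63/10,X:97/10):207/16,W:113/16):183/64)
total length: 2799/32

2799/32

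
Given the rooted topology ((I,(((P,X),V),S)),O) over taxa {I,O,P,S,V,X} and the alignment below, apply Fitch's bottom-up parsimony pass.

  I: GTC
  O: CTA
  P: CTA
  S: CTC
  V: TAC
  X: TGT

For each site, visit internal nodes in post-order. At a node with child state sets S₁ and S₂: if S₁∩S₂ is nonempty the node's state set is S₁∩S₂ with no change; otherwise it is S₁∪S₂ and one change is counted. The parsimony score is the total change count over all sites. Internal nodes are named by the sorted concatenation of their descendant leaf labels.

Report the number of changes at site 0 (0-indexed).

3

PX@0: {C} ∪ {T} = {C,T} (union, +1)
PVX@0: {C,T} ∩ {T} = {T} (intersection, +0)
PSVX@0: {T} ∪ {C} = {C,T} (union, +1)
IPSVX@0: {G} ∪ {C,T} = {C,G,T} (union, +1)
IOPSVX@0: {C,G,T} ∩ {C} = {C} (intersection, +0)
PX@1: {T} ∪ {G} = {G,T} (union, +1)
PVX@1: {G,T} ∪ {A} = {A,G,T} (union, +1)
PSVX@1: {A,G,T} ∩ {T} = {T} (intersection, +0)
IPSVX@1: {T} ∩ {T} = {T} (intersection, +0)
IOPSVX@1: {T} ∩ {T} = {T} (intersection, +0)
PX@2: {A} ∪ {T} = {A,T} (union, +1)
PVX@2: {A,T} ∪ {C} = {A,C,T} (union, +1)
PSVX@2: {A,C,T} ∩ {C} = {C} (intersection, +0)
IPSVX@2: {C} ∩ {C} = {C} (intersection, +0)
IOPSVX@2: {C} ∪ {A} = {A,C} (union, +1)
per-site changes: [3, 2, 3]; total = 8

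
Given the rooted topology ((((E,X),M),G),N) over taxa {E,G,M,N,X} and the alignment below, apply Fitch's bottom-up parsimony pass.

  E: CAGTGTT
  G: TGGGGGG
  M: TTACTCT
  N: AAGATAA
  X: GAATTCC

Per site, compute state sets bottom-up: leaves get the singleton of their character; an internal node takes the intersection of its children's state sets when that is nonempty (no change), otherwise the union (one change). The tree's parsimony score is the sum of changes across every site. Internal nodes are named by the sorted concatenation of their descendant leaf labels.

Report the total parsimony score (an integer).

site 0, node EX: E={C} ∪ X={G} → {C,G} (+1)
site 0, node EMX: EX={C,G} ∪ M={T} → {C,G,T} (+1)
site 0, node EGMX: EMX={C,G,T} ∩ G={T} → {T} (+0)
site 0, node EGMNX: EGMX={T} ∪ N={A} → {A,T} (+1)
site 1, node EX: E={A} ∩ X={A} → {A} (+0)
site 1, node EMX: EX={A} ∪ M={T} → {A,T} (+1)
site 1, node EGMX: EMX={A,T} ∪ G={G} → {A,G,T} (+1)
site 1, node EGMNX: EGMX={A,G,T} ∩ N={A} → {A} (+0)
site 2, node EX: E={G} ∪ X={A} → {A,G} (+1)
site 2, node EMX: EX={A,G} ∩ M={A} → {A} (+0)
site 2, node EGMX: EMX={A} ∪ G={G} → {A,G} (+1)
site 2, node EGMNX: EGMX={A,G} ∩ N={G} → {G} (+0)
site 3, node EX: E={T} ∩ X={T} → {T} (+0)
site 3, node EMX: EX={T} ∪ M={C} → {C,T} (+1)
site 3, node EGMX: EMX={C,T} ∪ G={G} → {C,G,T} (+1)
site 3, node EGMNX: EGMX={C,G,T} ∪ N={A} → {A,C,G,T} (+1)
site 4, node EX: E={G} ∪ X={T} → {G,T} (+1)
site 4, node EMX: EX={G,T} ∩ M={T} → {T} (+0)
site 4, node EGMX: EMX={T} ∪ G={G} → {G,T} (+1)
site 4, node EGMNX: EGMX={G,T} ∩ N={T} → {T} (+0)
site 5, node EX: E={T} ∪ X={C} → {C,T} (+1)
site 5, node EMX: EX={C,T} ∩ M={C} → {C} (+0)
site 5, node EGMX: EMX={C} ∪ G={G} → {C,G} (+1)
site 5, node EGMNX: EGMX={C,G} ∪ N={A} → {A,C,G} (+1)
site 6, node EX: E={T} ∪ X={C} → {C,T} (+1)
site 6, node EMX: EX={C,T} ∩ M={T} → {T} (+0)
site 6, node EGMX: EMX={T} ∪ G={G} → {G,T} (+1)
site 6, node EGMNX: EGMX={G,T} ∪ N={A} → {A,G,T} (+1)
per-site changes: [3, 2, 2, 3, 2, 3, 3]; total = 18

18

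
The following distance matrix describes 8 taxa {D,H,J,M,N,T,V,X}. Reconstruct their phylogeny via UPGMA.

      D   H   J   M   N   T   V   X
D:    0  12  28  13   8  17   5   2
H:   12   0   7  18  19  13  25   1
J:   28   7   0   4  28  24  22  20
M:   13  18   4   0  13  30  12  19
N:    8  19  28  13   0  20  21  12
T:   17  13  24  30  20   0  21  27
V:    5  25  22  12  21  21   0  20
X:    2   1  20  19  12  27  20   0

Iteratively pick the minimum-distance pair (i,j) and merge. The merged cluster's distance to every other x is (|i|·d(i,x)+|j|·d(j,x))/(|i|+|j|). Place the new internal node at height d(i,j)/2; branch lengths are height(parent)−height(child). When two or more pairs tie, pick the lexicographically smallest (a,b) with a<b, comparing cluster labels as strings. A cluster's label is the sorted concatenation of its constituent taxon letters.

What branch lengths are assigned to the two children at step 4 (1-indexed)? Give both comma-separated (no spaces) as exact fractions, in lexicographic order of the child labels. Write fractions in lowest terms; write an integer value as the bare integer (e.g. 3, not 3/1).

19/4,29/4

iteration 1: select H,X (d=1); attach at lengths (1/2, 1/2); label the merged cluster HX
  updated: d(D,HX)=7, d(HX,J)=27/2, d(HX,M)=37/2, d(HX,N)=31/2, d(HX,T)=20, d(HX,V)=45/2
iteration 2: select J,M (d=4); attach at lengths (2, 2); label the merged cluster JM
  updated: d(D,JM)=41/2, d(HX,JM)=16, d(JM,N)=41/2, d(JM,T)=27, d(JM,V)=17
iteration 3: select D,V (d=5); attach at lengths (5/2, 5/2); label the merged cluster DV
  updated: d(DV,HX)=59/4, d(DV,JM)=75/4, d(DV,N)=29/2, d(DV,T)=19
iteration 4: select DV,N (d=29/2); attach at lengths (19/4, 29/4); label the merged cluster DNV
  updated: d(DNV,HX)=15, d(DNV,JM)=58/3, d(DNV,T)=58/3
iteration 5: select DNV,HX (d=15); attach at lengths (1/4, 7); label the merged cluster DHNVX
  updated: d(DHNVX,JM)=18, d(DHNVX,T)=98/5
iteration 6: select DHNVX,JM (d=18); attach at lengths (3/2, 7); label the merged cluster DHJMNVX
  updated: d(DHJMNVX,T)=152/7
iteration 7: select DHJMNVX,T (d=152/7); attach at lengths (13/7, 76/7); label the merged cluster DHJMNTVX
final tree: (((((D:5/2,V:5/2):19/4,N:29/4):1/4,(H:1/2,X:1/2):7):3/2,(J:2,M:2):7):13/7,T:76/7)
total length: 1413/28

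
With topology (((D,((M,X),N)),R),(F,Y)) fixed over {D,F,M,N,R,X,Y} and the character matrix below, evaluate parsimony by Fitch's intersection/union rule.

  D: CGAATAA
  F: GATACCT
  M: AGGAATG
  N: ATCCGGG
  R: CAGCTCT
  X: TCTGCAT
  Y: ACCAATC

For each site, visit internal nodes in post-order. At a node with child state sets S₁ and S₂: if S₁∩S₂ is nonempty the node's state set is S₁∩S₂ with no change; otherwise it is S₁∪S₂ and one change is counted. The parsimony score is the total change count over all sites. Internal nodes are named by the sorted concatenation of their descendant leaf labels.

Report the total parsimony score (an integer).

29

[col 0] MX: children M:{A}, X:{T} ∪→ {A,T}; cost 1
[col 0] MNX: children MX:{A,T}, N:{A} ∩→ {A}; cost 0
[col 0] DMNX: children D:{C}, MNX:{A} ∪→ {A,C}; cost 1
[col 0] DMNRX: children DMNX:{A,C}, R:{C} ∩→ {C}; cost 0
[col 0] FY: children F:{G}, Y:{A} ∪→ {A,G}; cost 1
[col 0] DFMNRXY: children DMNRX:{C}, FY:{A,G} ∪→ {A,C,G}; cost 1
[col 1] MX: children M:{G}, X:{C} ∪→ {C,G}; cost 1
[col 1] MNX: children MX:{C,G}, N:{T} ∪→ {C,G,T}; cost 1
[col 1] DMNX: children D:{G}, MNX:{C,G,T} ∩→ {G}; cost 0
[col 1] DMNRX: children DMNX:{G}, R:{A} ∪→ {A,G}; cost 1
[col 1] FY: children F:{A}, Y:{C} ∪→ {A,C}; cost 1
[col 1] DFMNRXY: children DMNRX:{A,G}, FY:{A,C} ∩→ {A}; cost 0
[col 2] MX: children M:{G}, X:{T} ∪→ {G,T}; cost 1
[col 2] MNX: children MX:{G,T}, N:{C} ∪→ {C,G,T}; cost 1
[col 2] DMNX: children D:{A}, MNX:{C,G,T} ∪→ {A,C,G,T}; cost 1
[col 2] DMNRX: children DMNX:{A,C,G,T}, R:{G} ∩→ {G}; cost 0
[col 2] FY: children F:{T}, Y:{C} ∪→ {C,T}; cost 1
[col 2] DFMNRXY: children DMNRX:{G}, FY:{C,T} ∪→ {C,G,T}; cost 1
[col 3] MX: children M:{A}, X:{G} ∪→ {A,G}; cost 1
[col 3] MNX: children MX:{A,G}, N:{C} ∪→ {A,C,G}; cost 1
[col 3] DMNX: children D:{A}, MNX:{A,C,G} ∩→ {A}; cost 0
[col 3] DMNRX: children DMNX:{A}, R:{C} ∪→ {A,C}; cost 1
[col 3] FY: children F:{A}, Y:{A} ∩→ {A}; cost 0
[col 3] DFMNRXY: children DMNRX:{A,C}, FY:{A} ∩→ {A}; cost 0
[col 4] MX: children M:{A}, X:{C} ∪→ {A,C}; cost 1
[col 4] MNX: children MX:{A,C}, N:{G} ∪→ {A,C,G}; cost 1
[col 4] DMNX: children D:{T}, MNX:{A,C,G} ∪→ {A,C,G,T}; cost 1
[col 4] DMNRX: children DMNX:{A,C,G,T}, R:{T} ∩→ {T}; cost 0
[col 4] FY: children F:{C}, Y:{A} ∪→ {A,C}; cost 1
[col 4] DFMNRXY: children DMNRX:{T}, FY:{A,C} ∪→ {A,C,T}; cost 1
[col 5] MX: children M:{T}, X:{A} ∪→ {A,T}; cost 1
[col 5] MNX: children MX:{A,T}, N:{G} ∪→ {A,G,T}; cost 1
[col 5] DMNX: children D:{A}, MNX:{A,G,T} ∩→ {A}; cost 0
[col 5] DMNRX: children DMNX:{A}, R:{C} ∪→ {A,C}; cost 1
[col 5] FY: children F:{C}, Y:{T} ∪→ {C,T}; cost 1
[col 5] DFMNRXY: children DMNRX:{A,C}, FY:{C,T} ∩→ {C}; cost 0
[col 6] MX: children M:{G}, X:{T} ∪→ {G,T}; cost 1
[col 6] MNX: children MX:{G,T}, N:{G} ∩→ {G}; cost 0
[col 6] DMNX: children D:{A}, MNX:{G} ∪→ {A,G}; cost 1
[col 6] DMNRX: children DMNX:{A,G}, R:{T} ∪→ {A,G,T}; cost 1
[col 6] FY: children F:{T}, Y:{C} ∪→ {C,T}; cost 1
[col 6] DFMNRXY: children DMNRX:{A,G,T}, FY:{C,T} ∩→ {T}; cost 0
per-site changes: [4, 4, 5, 3, 5, 4, 4]; total = 29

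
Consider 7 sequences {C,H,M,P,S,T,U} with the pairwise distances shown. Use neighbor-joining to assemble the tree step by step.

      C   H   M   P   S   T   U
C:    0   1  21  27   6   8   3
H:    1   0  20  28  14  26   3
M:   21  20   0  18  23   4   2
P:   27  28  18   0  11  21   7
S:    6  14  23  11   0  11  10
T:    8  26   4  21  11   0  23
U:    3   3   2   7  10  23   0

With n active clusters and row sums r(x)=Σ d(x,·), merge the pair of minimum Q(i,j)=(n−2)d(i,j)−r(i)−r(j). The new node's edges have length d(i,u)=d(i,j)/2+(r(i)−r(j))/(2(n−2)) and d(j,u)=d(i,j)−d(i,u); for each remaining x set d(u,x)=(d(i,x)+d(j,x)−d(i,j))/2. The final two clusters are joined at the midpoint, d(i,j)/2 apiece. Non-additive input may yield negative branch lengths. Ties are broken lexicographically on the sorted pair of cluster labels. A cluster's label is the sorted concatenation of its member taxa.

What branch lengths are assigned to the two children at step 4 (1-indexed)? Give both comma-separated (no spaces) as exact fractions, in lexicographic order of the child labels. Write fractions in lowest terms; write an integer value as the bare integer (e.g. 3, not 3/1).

4,65/8

step 1: merge (M,T) at d=4, Q=-161; branch lengths M→3/2, T→5/2; new cluster MT
  updated: d(C,MT)=25/2, d(H,MT)=21, d(MT,P)=35/2, d(MT,S)=15, d(MT,U)=21/2
step 2: merge (C,H) at d=1, Q=-225/2; branch lengths C→-27/16, H→43/16; new cluster CH
  updated: d(CH,MT)=65/4, d(CH,P)=27, d(CH,S)=19/2, d(CH,U)=5/2
step 3: merge (CH,U) at d=5/2, Q=-311/4; branch lengths CH→131/24, U→-71/24; new cluster CHU
  updated: d(CHU,MT)=97/8, d(CHU,P)=63/4, d(CHU,S)=17/2
step 4: merge (CHU,MT) at d=97/8, Q=-227/4; branch lengths CHU→4, MT→65/8; new cluster CHMTU
  updated: d(CHMTU,P)=169/16, d(CHMTU,S)=91/16
step 5: merge (CHMTU,P) at d=169/16, Q=-109/4; branch lengths CHMTU→21/8, P→127/16; new cluster CHMPTU
  updated: d(CHMPTU,S)=49/16
step 6: merge (CHMPTU,S) at d=49/16; branch lengths CHMPTU→49/32, S→49/32; new cluster CHMPSTU
final tree: (((((C:-27/16,H:43/16):131/24,U:-71/24):4,(M:3/2,T:5/2):65/8):21/8,P:127/16):49/32,S:49/32)
total length: 133/4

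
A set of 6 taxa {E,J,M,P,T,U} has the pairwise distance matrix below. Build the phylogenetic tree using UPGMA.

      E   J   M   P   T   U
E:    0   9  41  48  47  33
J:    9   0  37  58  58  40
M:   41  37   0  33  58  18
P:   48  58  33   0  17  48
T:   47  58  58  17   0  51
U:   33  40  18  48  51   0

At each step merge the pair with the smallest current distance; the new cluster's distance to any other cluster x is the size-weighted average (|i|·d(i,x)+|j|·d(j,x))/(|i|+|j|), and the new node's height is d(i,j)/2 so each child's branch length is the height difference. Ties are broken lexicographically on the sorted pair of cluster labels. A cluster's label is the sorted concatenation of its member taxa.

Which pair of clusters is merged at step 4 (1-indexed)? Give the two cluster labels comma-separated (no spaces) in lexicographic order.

1. join E+J (d=9) ⇒ EJ; edges |E|=9/2, |J|=9/2
  updated: d(EJ,M)=39, d(EJ,P)=53, d(EJ,T)=105/2, d(EJ,U)=73/2
2. join P+T (d=17) ⇒ PT; edges |P|=17/2, |T|=17/2
  updated: d(EJ,PT)=211/4, d(M,PT)=91/2, d(PT,U)=99/2
3. join M+U (d=18) ⇒ MU; edges |M|=9, |U|=9
  updated: d(EJ,MU)=151/4, d(MU,PT)=95/2
4. join EJ+MU (d=151/4) ⇒ EJMU; edges |EJ|=115/8, |MU|=79/8
  updated: d(EJMU,PT)=401/8
5. join EJMU+PT (d=401/8) ⇒ EJMPTU; edges |EJMU|=99/16, |PT|=265/16
final tree: (((E:9/2,J:9/2):115/8,(M:9,U:9):79/8):99/16,(P:17/2,T:17/2):265/16)
total length: 91

EJ,MU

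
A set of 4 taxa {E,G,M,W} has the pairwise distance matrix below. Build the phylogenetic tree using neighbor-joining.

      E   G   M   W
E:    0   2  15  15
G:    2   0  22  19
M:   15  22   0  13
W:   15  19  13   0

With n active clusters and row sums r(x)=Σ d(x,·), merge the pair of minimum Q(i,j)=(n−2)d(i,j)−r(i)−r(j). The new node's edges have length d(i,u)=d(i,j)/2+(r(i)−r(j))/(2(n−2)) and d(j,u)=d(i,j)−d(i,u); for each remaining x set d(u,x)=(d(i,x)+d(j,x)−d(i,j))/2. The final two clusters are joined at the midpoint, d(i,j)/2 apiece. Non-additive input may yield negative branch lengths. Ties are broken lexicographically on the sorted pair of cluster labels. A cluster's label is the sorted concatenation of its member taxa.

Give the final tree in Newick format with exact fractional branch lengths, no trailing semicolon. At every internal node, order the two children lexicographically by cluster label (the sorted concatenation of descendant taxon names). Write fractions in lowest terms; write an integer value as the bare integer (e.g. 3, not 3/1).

(((E:-7/4,G:15/4):41/4,M:29/4):23/8,W:23/8)

1. join E+G (d=2, Q=-71) ⇒ EG; edges |E|=-7/4, |G|=15/4
  updated: d(EG,M)=35/2, d(EG,W)=16
2. join EG+M (d=35/2, Q=-93/2) ⇒ EGM; edges |EG|=41/4, |M|=29/4
  updated: d(EGM,W)=23/4
3. join EGM+W (d=23/4) ⇒ EGMW; edges |EGM|=23/8, |W|=23/8
final tree: (((E:-7/4,G:15/4):41/4,M:29/4):23/8,W:23/8)
total length: 101/4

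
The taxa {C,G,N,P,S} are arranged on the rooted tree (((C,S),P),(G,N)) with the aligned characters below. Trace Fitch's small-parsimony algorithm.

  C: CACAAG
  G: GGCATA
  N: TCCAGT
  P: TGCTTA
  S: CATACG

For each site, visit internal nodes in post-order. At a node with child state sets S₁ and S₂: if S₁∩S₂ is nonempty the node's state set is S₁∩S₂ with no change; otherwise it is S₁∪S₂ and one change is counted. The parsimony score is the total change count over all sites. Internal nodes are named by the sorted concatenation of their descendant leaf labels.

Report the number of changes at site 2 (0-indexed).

1

CS@0: {C} ∩ {C} = {C} (intersection, +0)
CPS@0: {C} ∪ {T} = {C,T} (union, +1)
GN@0: {G} ∪ {T} = {G,T} (union, +1)
CGNPS@0: {C,T} ∩ {G,T} = {T} (intersection, +0)
CS@1: {A} ∩ {A} = {A} (intersection, +0)
CPS@1: {A} ∪ {G} = {A,G} (union, +1)
GN@1: {G} ∪ {C} = {C,G} (union, +1)
CGNPS@1: {A,G} ∩ {C,G} = {G} (intersection, +0)
CS@2: {C} ∪ {T} = {C,T} (union, +1)
CPS@2: {C,T} ∩ {C} = {C} (intersection, +0)
GN@2: {C} ∩ {C} = {C} (intersection, +0)
CGNPS@2: {C} ∩ {C} = {C} (intersection, +0)
CS@3: {A} ∩ {A} = {A} (intersection, +0)
CPS@3: {A} ∪ {T} = {A,T} (union, +1)
GN@3: {A} ∩ {A} = {A} (intersection, +0)
CGNPS@3: {A,T} ∩ {A} = {A} (intersection, +0)
CS@4: {A} ∪ {C} = {A,C} (union, +1)
CPS@4: {A,C} ∪ {T} = {A,C,T} (union, +1)
GN@4: {T} ∪ {G} = {G,T} (union, +1)
CGNPS@4: {A,C,T} ∩ {G,T} = {T} (intersection, +0)
CS@5: {G} ∩ {G} = {G} (intersection, +0)
CPS@5: {G} ∪ {A} = {A,G} (union, +1)
GN@5: {A} ∪ {T} = {A,T} (union, +1)
CGNPS@5: {A,G} ∩ {A,T} = {A} (intersection, +0)
per-site changes: [2, 2, 1, 1, 3, 2]; total = 11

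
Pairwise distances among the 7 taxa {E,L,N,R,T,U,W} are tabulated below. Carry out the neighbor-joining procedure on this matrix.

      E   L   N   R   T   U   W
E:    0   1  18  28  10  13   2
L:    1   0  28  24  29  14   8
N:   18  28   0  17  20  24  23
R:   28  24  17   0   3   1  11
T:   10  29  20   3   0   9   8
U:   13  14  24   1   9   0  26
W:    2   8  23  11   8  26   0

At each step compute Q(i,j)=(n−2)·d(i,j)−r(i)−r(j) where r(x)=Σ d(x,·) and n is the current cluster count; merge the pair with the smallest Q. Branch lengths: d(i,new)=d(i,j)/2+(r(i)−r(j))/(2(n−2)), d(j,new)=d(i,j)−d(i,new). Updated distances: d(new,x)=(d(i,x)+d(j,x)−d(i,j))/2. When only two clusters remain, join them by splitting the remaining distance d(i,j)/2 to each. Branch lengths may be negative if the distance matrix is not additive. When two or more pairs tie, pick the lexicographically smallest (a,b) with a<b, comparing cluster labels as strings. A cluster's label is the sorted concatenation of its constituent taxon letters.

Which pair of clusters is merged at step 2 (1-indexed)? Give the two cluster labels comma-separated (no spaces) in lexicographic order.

EL,W

iteration 1: select E,L (d=1, Q=-171); attach at lengths (-27/10, 37/10); label the merged cluster EL
  updated: d(EL,N)=45/2, d(EL,R)=51/2, d(EL,T)=19, d(EL,U)=13, d(EL,W)=9/2
iteration 2: select EL,W (d=9/2, Q=-139); attach at lengths (15/4, 3/4); label the merged cluster ELW
  updated: d(ELW,N)=41/2, d(ELW,R)=16, d(ELW,T)=45/4, d(ELW,U)=69/4
iteration 3: select R,U (d=1, Q=-341/4); attach at lengths (-15/8, 23/8); label the merged cluster RU
  updated: d(ELW,RU)=129/8, d(N,RU)=20, d(RU,T)=11/2
iteration 4: select ELW,N (d=41/2, Q=-539/8); attach at lengths (227/32, 429/32); label the merged cluster ELNW
  updated: d(ELNW,RU)=125/16, d(ELNW,T)=43/8
iteration 5: select ELNW,RU (d=125/16, Q=-299/16); attach at lengths (123/32, 127/32); label the merged cluster ELNRUW
  updated: d(ELNRUW,T)=49/32
iteration 6: select ELNRUW,T (d=49/32); attach at lengths (49/64, 49/64); label the merged cluster ELNRTUW
final tree: (((((E:-27/10,L:37/10):15/4,W:3/4):227/32,N:429/32):123/32,(R:-15/8,U:23/8):127/32):49/64,T:49/64)
total length: 1163/32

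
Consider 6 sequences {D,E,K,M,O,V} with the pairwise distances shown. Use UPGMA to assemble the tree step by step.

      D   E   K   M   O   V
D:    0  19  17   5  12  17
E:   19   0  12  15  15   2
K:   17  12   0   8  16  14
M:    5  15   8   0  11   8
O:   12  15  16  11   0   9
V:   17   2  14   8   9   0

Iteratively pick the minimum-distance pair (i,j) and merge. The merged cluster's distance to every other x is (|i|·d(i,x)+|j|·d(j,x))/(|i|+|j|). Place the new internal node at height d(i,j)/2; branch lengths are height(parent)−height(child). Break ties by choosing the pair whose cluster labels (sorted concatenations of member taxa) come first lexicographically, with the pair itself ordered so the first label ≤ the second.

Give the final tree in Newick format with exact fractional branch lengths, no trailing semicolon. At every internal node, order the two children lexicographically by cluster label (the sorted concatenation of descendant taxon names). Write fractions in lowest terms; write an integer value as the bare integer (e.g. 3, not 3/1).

(((D:5/2,M:5/2):13/4,O:23/4):41/36,((E:1,V:1):11/2,K:13/2):7/18)

1. join E+V (d=2) ⇒ EV; edges |E|=1, |V|=1
  updated: d(D,EV)=18, d(EV,K)=13, d(EV,M)=23/2, d(EV,O)=12
2. join D+M (d=5) ⇒ DM; edges |D|=5/2, |M|=5/2
  updated: d(DM,EV)=59/4, d(DM,K)=25/2, d(DM,O)=23/2
3. join DM+O (d=23/2) ⇒ DMO; edges |DM|=13/4, |O|=23/4
  updated: d(DMO,EV)=83/6, d(DMO,K)=41/3
4. join EV+K (d=13) ⇒ EKV; edges |EV|=11/2, |K|=13/2
  updated: d(DMO,EKV)=124/9
5. join DMO+EKV (d=124/9) ⇒ DEKMOV; edges |DMO|=41/36, |EKV|=7/18
final tree: (((D:5/2,M:5/2):13/4,O:23/4):41/36,((E:1,V:1):11/2,K:13/2):7/18)
total length: 1063/36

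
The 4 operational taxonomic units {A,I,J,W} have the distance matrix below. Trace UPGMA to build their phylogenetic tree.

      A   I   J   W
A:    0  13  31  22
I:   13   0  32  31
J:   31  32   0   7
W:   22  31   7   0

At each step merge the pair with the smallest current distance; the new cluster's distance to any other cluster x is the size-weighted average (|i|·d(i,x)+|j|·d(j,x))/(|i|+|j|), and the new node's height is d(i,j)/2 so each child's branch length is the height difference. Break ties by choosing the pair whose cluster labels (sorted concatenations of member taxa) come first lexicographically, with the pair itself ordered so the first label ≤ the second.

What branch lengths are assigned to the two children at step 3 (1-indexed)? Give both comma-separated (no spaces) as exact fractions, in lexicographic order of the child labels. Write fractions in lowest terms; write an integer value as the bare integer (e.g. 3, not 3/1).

8,11

1. join J+W (d=7) ⇒ JW; edges |J|=7/2, |W|=7/2
  updated: d(A,JW)=53/2, d(I,JW)=63/2
2. join A+I (d=13) ⇒ AI; edges |A|=13/2, |I|=13/2
  updated: d(AI,JW)=29
3. join AI+JW (d=29) ⇒ AIJW; edges |AI|=8, |JW|=11
final tree: ((A:13/2,I:13/2):8,(J:7/2,W:7/2):11)
total length: 39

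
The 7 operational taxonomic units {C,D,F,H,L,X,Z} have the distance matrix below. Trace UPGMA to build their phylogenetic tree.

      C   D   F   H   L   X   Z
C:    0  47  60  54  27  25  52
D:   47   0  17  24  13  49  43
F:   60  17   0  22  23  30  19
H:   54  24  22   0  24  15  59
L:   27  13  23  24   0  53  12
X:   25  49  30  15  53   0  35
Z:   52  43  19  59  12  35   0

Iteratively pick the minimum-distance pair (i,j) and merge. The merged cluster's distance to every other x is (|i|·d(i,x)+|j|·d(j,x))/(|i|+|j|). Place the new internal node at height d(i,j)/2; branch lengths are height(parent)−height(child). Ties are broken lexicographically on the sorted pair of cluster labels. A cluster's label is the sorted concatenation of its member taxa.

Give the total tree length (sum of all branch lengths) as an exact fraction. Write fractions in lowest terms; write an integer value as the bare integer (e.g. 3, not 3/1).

iteration 1: select L,Z (d=12); attach at lengths (6, 6); label the merged cluster LZ
  updated: d(C,LZ)=79/2, d(D,LZ)=28, d(F,LZ)=21, d(H,LZ)=83/2, d(LZ,X)=44
iteration 2: select H,X (d=15); attach at lengths (15/2, 15/2); label the merged cluster HX
  updated: d(C,HX)=79/2, d(D,HX)=73/2, d(F,HX)=26, d(HX,LZ)=171/4
iteration 3: select D,F (d=17); attach at lengths (17/2, 17/2); label the merged cluster DF
  updated: d(C,DF)=107/2, d(DF,HX)=125/4, d(DF,LZ)=49/2
iteration 4: select DF,LZ (d=49/2); attach at lengths (15/4, 25/4); label the merged cluster DFLZ
  updated: d(C,DFLZ)=93/2, d(DFLZ,HX)=37
iteration 5: select DFLZ,HX (d=37); attach at lengths (25/4, 11); label the merged cluster DFHLXZ
  updated: d(C,DFHLXZ)=265/6
iteration 6: select C,DFHLXZ (d=265/6); attach at lengths (265/12, 43/12); label the merged cluster CDFHLXZ
final tree: (C:265/12,(((D:17/2,F:17/2):15/4,(L:6,Z:6):25/4):25/4,(H:15/2,X:15/2):11):43/12)
total length: 1163/12

1163/12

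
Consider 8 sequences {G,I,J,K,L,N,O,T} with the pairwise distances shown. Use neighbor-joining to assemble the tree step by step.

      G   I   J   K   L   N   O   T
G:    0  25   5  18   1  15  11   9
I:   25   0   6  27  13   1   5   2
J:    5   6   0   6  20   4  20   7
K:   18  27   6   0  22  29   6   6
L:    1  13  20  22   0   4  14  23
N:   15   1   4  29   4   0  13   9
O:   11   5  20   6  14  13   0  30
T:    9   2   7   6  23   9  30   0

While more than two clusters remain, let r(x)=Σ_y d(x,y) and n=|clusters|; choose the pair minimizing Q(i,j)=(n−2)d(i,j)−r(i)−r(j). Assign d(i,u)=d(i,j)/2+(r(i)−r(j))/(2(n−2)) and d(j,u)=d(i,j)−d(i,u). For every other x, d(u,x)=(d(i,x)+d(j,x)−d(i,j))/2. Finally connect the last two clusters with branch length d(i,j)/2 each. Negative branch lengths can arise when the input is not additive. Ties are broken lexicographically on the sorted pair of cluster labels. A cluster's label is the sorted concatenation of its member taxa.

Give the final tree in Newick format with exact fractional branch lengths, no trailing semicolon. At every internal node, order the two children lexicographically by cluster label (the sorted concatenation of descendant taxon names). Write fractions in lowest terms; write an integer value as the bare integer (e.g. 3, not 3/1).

(((((G:-9/20,L:29/20):25/4,(K:17/4,O:7/4):13/2):15/4,J:7/8):15/8,(I:-5/12,T:29/12):21/8):11/16,N:11/16)

step 1: merge (K,O) at d=6, Q=-177; branch lengths K→17/4, O→7/4; new cluster KO
  updated: d(G,KO)=23/2, d(I,KO)=13, d(J,KO)=10, d(KO,L)=15, d(KO,N)=18, d(KO,T)=15
step 2: merge (G,L) at d=1, Q=-275/2; branch lengths G→-9/20, L→29/20; new cluster GL
  updated: d(GL,I)=37/2, d(GL,J)=12, d(GL,KO)=51/4, d(GL,N)=9, d(GL,T)=31/2
step 3: merge (GL,KO) at d=51/4, Q=-171/2; branch lengths GL→25/4, KO→13/2; new cluster GKLO
  updated: d(GKLO,I)=75/8, d(GKLO,J)=37/8, d(GKLO,N)=57/8, d(GKLO,T)=71/8
step 4: merge (I,T) at d=2, Q=-157/4; branch lengths I→-5/12, T→29/12; new cluster IT
  updated: d(GKLO,IT)=65/8, d(IT,J)=11/2, d(IT,N)=4
step 5: merge (GKLO,J) at d=37/8, Q=-99/4; branch lengths GKLO→15/4, J→7/8; new cluster GJKLO
  updated: d(GJKLO,IT)=9/2, d(GJKLO,N)=13/4
step 6: merge (GJKLO,IT) at d=9/2, Q=-47/4; branch lengths GJKLO→15/8, IT→21/8; new cluster GIJKLOT
  updated: d(GIJKLOT,N)=11/8
step 7: merge (GIJKLOT,N) at d=11/8; branch lengths GIJKLOT→11/16, N→11/16; new cluster GIJKLNOT
final tree: (((((G:-9/20,L:29/20):25/4,(K:17/4,O:7/4):13/2):15/4,J:7/8):15/8,(I:-5/12,T:29/12):21/8):11/16,N:11/16)
total length: 129/4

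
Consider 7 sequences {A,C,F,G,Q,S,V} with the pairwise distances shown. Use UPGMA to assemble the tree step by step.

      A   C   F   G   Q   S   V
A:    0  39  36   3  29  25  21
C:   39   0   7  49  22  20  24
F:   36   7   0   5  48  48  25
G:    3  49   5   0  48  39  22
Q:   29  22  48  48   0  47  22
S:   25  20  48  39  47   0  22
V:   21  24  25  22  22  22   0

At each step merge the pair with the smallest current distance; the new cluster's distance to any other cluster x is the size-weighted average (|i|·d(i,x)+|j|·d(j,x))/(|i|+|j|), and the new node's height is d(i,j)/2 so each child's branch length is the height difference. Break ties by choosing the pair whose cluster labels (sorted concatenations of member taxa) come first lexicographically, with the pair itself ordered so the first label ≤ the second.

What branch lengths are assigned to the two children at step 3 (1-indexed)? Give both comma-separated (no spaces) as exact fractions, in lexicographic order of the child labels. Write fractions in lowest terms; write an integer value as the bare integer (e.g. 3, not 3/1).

37/4,43/4

iteration 1: select A,G (d=3); attach at lengths (3/2, 3/2); label the merged cluster AG
  updated: d(AG,C)=44, d(AG,F)=41/2, d(AG,Q)=77/2, d(AG,S)=32, d(AG,V)=43/2
iteration 2: select C,F (d=7); attach at lengths (7/2, 7/2); label the merged cluster CF
  updated: d(AG,CF)=129/4, d(CF,Q)=35, d(CF,S)=34, d(CF,V)=49/2
iteration 3: select AG,V (d=43/2); attach at lengths (37/4, 43/4); label the merged cluster AGV
  updated: d(AGV,CF)=89/3, d(AGV,Q)=33, d(AGV,S)=86/3
iteration 4: select AGV,S (d=86/3); attach at lengths (43/12, 43/3); label the merged cluster AGSV
  updated: d(AGSV,CF)=123/4, d(AGSV,Q)=73/2
iteration 5: select AGSV,CF (d=123/4); attach at lengths (25/24, 95/8); label the merged cluster ACFGSV
  updated: d(ACFGSV,Q)=36
iteration 6: select ACFGSV,Q (d=36); attach at lengths (21/8, 18); label the merged cluster ACFGQSV
final tree: (((((A:3/2,G:3/2):37/4,V:43/4):43/12,S:43/3):25/24,(C:7/2,F:7/2):95/8):21/8,Q:18)
total length: 1955/24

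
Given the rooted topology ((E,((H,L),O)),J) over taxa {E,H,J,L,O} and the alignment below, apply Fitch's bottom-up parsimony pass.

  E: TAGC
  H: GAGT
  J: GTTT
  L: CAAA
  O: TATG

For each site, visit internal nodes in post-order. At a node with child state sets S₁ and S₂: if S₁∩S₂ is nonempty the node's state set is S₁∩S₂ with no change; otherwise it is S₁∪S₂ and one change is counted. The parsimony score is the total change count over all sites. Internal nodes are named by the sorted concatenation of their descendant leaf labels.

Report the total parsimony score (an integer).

10

site 0, node HL: H={G} ∪ L={C} → {C,G} (+1)
site 0, node HLO: HL={C,G} ∪ O={T} → {C,G,T} (+1)
site 0, node EHLO: E={T} ∩ HLO={C,G,T} → {T} (+0)
site 0, node EHJLO: EHLO={T} ∪ J={G} → {G,T} (+1)
site 1, node HL: H={A} ∩ L={A} → {A} (+0)
site 1, node HLO: HL={A} ∩ O={A} → {A} (+0)
site 1, node EHLO: E={A} ∩ HLO={A} → {A} (+0)
site 1, node EHJLO: EHLO={A} ∪ J={T} → {A,T} (+1)
site 2, node HL: H={G} ∪ L={A} → {A,G} (+1)
site 2, node HLO: HL={A,G} ∪ O={T} → {A,G,T} (+1)
site 2, node EHLO: E={G} ∩ HLO={A,G,T} → {G} (+0)
site 2, node EHJLO: EHLO={G} ∪ J={T} → {G,T} (+1)
site 3, node HL: H={T} ∪ L={A} → {A,T} (+1)
site 3, node HLO: HL={A,T} ∪ O={G} → {A,G,T} (+1)
site 3, node EHLO: E={C} ∪ HLO={A,G,T} → {A,C,G,T} (+1)
site 3, node EHJLO: EHLO={A,C,G,T} ∩ J={T} → {T} (+0)
per-site changes: [3, 1, 3, 3]; total = 10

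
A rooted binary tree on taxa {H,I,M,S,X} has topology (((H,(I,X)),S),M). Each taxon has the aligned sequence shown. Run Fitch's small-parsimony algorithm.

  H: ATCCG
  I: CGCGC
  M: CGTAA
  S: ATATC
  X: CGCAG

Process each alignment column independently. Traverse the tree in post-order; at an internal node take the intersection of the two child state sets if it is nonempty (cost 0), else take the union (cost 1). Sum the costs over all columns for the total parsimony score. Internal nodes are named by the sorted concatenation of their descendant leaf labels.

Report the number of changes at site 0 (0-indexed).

2

[col 0] IX: children I:{C}, X:{C} ∩→ {C}; cost 0
[col 0] HIX: children H:{A}, IX:{C} ∪→ {A,C}; cost 1
[col 0] HISX: children HIX:{A,C}, S:{A} ∩→ {A}; cost 0
[col 0] HIMSX: children HISX:{A}, M:{C} ∪→ {A,C}; cost 1
[col 1] IX: children I:{G}, X:{G} ∩→ {G}; cost 0
[col 1] HIX: children H:{T}, IX:{G} ∪→ {G,T}; cost 1
[col 1] HISX: children HIX:{G,T}, S:{T} ∩→ {T}; cost 0
[col 1] HIMSX: children HISX:{T}, M:{G} ∪→ {G,T}; cost 1
[col 2] IX: children I:{C}, X:{C} ∩→ {C}; cost 0
[col 2] HIX: children H:{C}, IX:{C} ∩→ {C}; cost 0
[col 2] HISX: children HIX:{C}, S:{A} ∪→ {A,C}; cost 1
[col 2] HIMSX: children HISX:{A,C}, M:{T} ∪→ {A,C,T}; cost 1
[col 3] IX: children I:{G}, X:{A} ∪→ {A,G}; cost 1
[col 3] HIX: children H:{C}, IX:{A,G} ∪→ {A,C,G}; cost 1
[col 3] HISX: children HIX:{A,C,G}, S:{T} ∪→ {A,C,G,T}; cost 1
[col 3] HIMSX: children HISX:{A,C,G,T}, M:{A} ∩→ {A}; cost 0
[col 4] IX: children I:{C}, X:{G} ∪→ {C,G}; cost 1
[col 4] HIX: children H:{G}, IX:{C,G} ∩→ {G}; cost 0
[col 4] HISX: children HIX:{G}, S:{C} ∪→ {C,G}; cost 1
[col 4] HIMSX: children HISX:{C,G}, M:{A} ∪→ {A,C,G}; cost 1
per-site changes: [2, 2, 2, 3, 3]; total = 12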